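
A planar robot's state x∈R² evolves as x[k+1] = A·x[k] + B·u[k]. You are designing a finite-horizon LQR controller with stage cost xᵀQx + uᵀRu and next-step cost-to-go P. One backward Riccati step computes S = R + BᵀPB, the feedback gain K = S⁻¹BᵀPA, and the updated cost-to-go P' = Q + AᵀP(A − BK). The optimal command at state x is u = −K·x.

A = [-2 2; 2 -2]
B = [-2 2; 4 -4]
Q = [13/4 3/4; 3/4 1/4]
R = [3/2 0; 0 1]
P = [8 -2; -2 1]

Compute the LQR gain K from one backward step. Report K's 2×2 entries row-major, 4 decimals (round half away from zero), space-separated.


BᵀP = [-24.0000 8.0000; 24.0000 -8.0000]
S = R + BᵀPB = [3/2 0; 0 1] + [80.0000 -80.0000; -80.0000 80.0000] = [81.5000 -80.0000; -80.0000 81.0000]
BᵀPA = [64.0000 -64.0000; -64.0000 64.0000]
K = S⁻¹·BᵀPA = [0.3176 -0.3176; -0.4764 0.4764]
A−BK = [-0.4119 0.4119; -1.1762 1.1762]
AᵀP(A−BK) = [1.1811 -1.1811; -1.1811 1.1811]
P' = Q + AᵀP(A−BK) = [4.4311 -0.4311; -0.4311 1.4311]
tr(P') = 5.8623

0.3176 -0.3176 -0.4764 0.4764


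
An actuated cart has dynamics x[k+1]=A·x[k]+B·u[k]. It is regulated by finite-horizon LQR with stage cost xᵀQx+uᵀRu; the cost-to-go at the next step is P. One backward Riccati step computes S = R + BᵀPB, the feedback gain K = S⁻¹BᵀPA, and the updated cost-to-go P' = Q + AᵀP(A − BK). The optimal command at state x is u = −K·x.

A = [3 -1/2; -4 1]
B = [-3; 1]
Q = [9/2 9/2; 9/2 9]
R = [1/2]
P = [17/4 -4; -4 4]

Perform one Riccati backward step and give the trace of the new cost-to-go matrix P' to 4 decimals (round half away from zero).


16.3600

BᵀP = [-16.7500 16.0000]
S = R + BᵀPB = [1/2] + [66.2500] = [66.7500]
BᵀPA = [-114.2500 24.3750]
K = S⁻¹·BᵀPA = [-1.7116 0.3652]
A−BK = [-2.1348 0.5955; -2.2884 0.6348]
AᵀP(A−BK) = [2.6985 -0.6545; -0.6545 0.1615]
P' = Q + AᵀP(A−BK) = [7.1985 3.8455; 3.8455 9.1615]
tr(P') = 16.3600


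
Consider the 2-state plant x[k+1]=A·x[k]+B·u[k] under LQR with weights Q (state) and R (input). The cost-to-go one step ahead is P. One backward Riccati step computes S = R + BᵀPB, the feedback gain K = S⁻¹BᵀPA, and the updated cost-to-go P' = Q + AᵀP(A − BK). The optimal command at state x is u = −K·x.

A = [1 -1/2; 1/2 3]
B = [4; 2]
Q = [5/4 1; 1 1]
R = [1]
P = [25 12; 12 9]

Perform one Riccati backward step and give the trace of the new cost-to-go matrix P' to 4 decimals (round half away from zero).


24.1570

BᵀP = [124.0000 66.0000]
S = R + BᵀPB = [1] + [628.0000] = [629.0000]
BᵀPA = [157.0000 136.0000]
K = S⁻¹·BᵀPA = [0.2496 0.2162]
A−BK = [0.0016 -1.3649; 0.0008 2.5676]
AᵀP(A−BK) = [0.0624 0.0541; 0.0541 21.8446]
P' = Q + AᵀP(A−BK) = [1.3124 1.0541; 1.0541 22.8446]
tr(P') = 24.1570


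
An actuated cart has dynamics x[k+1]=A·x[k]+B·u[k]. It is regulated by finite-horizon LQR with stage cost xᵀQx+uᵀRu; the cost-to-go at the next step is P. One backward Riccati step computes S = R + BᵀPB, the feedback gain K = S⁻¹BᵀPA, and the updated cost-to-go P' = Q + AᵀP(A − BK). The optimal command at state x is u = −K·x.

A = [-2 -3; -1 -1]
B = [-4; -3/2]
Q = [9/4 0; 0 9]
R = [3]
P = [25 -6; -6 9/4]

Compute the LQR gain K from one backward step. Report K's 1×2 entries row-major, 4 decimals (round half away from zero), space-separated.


BᵀP = [-91.0000 20.6250]
S = R + BᵀPB = [3] + [333.0625] = [336.0625]
BᵀPA = [161.3750 252.3750]
K = S⁻¹·BᵀPA = [0.4802 0.7510]
A−BK = [-0.0792 0.0039; -0.2797 0.1265]
AᵀP(A−BK) = [0.7588 1.0612; 1.0612 1.7223]
P' = Q + AᵀP(A−BK) = [3.0088 1.0612; 1.0612 10.7223]
tr(P') = 13.7311

0.4802 0.7510


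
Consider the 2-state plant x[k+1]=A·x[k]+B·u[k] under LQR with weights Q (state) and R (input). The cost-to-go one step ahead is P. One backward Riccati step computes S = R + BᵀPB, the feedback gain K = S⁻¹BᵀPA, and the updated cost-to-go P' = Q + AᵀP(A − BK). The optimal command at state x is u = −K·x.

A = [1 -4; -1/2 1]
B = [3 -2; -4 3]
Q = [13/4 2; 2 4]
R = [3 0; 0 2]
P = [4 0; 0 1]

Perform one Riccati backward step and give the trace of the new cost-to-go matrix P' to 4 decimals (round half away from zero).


23.4696

BᵀP = [12.0000 -4.0000; -8.0000 3.0000]
S = R + BᵀPB = [3 0; 0 2] + [52.0000 -36.0000; -36.0000 25.0000] = [55.0000 -36.0000; -36.0000 27.0000]
BᵀPA = [14.0000 -52.0000; -9.5000 35.0000]
K = S⁻¹·BᵀPA = [0.1905 -0.7619; -0.0979 0.2804]
A−BK = [0.2328 -1.1534; 0.5556 -2.8889]
AᵀP(A−BK) = [0.6534 -3.1693; -3.1693 15.5661]
P' = Q + AᵀP(A−BK) = [3.9034 -1.1693; -1.1693 19.5661]
tr(P') = 23.4696


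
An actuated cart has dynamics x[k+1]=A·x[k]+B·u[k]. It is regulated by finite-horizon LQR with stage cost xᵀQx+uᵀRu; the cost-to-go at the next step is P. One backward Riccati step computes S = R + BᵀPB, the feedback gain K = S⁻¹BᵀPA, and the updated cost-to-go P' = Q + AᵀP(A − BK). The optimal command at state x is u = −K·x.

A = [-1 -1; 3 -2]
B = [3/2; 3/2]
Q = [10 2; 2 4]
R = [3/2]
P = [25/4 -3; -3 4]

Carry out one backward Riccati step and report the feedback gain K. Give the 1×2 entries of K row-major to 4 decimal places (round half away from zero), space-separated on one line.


BᵀP = [4.8750 1.5000]
S = R + BᵀPB = [3/2] + [9.5625] = [11.0625]
BᵀPA = [-0.3750 -7.8750]
K = S⁻¹·BᵀPA = [-0.0339 -0.7119]
A−BK = [-0.9492 0.0678; 3.0508 -0.9322]
AᵀP(A−BK) = [60.2373 -15.0169; -15.0169 4.6441]
P' = Q + AᵀP(A−BK) = [70.2373 -13.0169; -13.0169 8.6441]
tr(P') = 78.8814

-0.0339 -0.7119


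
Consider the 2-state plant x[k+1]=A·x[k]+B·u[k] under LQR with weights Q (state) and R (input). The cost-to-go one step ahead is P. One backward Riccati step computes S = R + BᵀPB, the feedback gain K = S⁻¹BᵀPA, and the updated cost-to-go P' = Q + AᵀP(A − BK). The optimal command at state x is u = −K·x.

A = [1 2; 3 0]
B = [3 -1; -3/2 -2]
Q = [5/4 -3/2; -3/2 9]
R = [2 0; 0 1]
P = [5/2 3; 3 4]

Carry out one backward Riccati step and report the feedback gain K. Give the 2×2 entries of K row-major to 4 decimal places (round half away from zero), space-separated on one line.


BᵀP = [3.0000 3.0000; -8.5000 -11.0000]
S = R + BᵀPB = [2 0; 0 1] + [4.5000 -9.0000; -9.0000 30.5000] = [6.5000 -9.0000; -9.0000 31.5000]
BᵀPA = [12.0000 6.0000; -41.5000 -17.0000]
K = S⁻¹·BᵀPA = [0.0364 0.2909; -1.3071 -0.4566]
A−BK = [-0.4162 0.6707; 0.4404 -0.4768]
AᵀP(A−BK) = [1.8202 0.5616; 0.5616 0.4929]
P' = Q + AᵀP(A−BK) = [3.0702 -0.9384; -0.9384 9.4929]
tr(P') = 12.5631

0.0364 0.2909 -1.3071 -0.4566


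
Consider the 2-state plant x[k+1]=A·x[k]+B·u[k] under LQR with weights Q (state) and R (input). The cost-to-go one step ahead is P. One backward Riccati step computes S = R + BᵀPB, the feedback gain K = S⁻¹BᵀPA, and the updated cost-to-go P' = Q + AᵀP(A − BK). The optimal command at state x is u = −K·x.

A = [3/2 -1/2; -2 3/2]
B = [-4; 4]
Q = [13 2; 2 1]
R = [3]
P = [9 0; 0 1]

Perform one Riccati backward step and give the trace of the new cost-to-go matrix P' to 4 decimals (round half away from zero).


15.6334

BᵀP = [-36.0000 4.0000]
S = R + BᵀPB = [3] + [160.0000] = [163.0000]
BᵀPA = [-62.0000 24.0000]
K = S⁻¹·BᵀPA = [-0.3804 0.1472]
A−BK = [-0.0215 0.0890; -0.4785 0.9110]
AᵀP(A−BK) = [0.6672 -0.6212; -0.6212 0.9663]
P' = Q + AᵀP(A−BK) = [13.6672 1.3788; 1.3788 1.9663]
tr(P') = 15.6334


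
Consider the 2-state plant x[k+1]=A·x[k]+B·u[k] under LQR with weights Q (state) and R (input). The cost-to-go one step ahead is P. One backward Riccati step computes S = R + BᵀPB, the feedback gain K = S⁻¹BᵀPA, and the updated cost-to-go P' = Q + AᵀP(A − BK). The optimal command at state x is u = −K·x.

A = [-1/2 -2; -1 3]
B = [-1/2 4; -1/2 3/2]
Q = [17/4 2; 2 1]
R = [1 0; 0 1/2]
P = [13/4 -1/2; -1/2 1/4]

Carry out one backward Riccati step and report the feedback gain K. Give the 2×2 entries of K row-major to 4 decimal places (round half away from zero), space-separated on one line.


0.0532 -0.1862 -0.0896 -0.6452

BᵀP = [-1.3750 0.1250; 12.2500 -1.6250]
S = R + BᵀPB = [1 0; 0 1/2] + [0.6250 -5.3125; -5.3125 46.5625] = [1.6250 -5.3125; -5.3125 47.0625]
BᵀPA = [0.5625 3.1250; -4.5000 -29.3750]
K = S⁻¹·BᵀPA = [0.0532 -0.1862; -0.0896 -0.6452]
A−BK = [-0.1150 0.4877; -0.8390 3.8747]
AᵀP(A−BK) = [0.1293 -0.5486; -0.5486 2.8795]
P' = Q + AᵀP(A−BK) = [4.3793 1.4514; 1.4514 3.8795]
tr(P') = 8.2588


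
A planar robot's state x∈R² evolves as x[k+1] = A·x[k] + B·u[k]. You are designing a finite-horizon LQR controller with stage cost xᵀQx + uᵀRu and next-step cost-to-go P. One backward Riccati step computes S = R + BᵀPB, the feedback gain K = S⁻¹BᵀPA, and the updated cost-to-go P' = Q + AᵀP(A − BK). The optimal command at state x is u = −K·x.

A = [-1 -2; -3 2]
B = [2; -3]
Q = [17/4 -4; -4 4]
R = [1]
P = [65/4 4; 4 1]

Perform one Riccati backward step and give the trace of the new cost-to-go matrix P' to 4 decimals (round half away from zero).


BᵀP = [20.5000 5.0000]
S = R + BᵀPB = [1] + [26.0000] = [27.0000]
BᵀPA = [-35.5000 -31.0000]
K = S⁻¹·BᵀPA = [-1.3148 -1.1481]
A−BK = [1.6296 0.2963; -6.9444 -1.4444]
AᵀP(A−BK) = [2.5741 1.7407; 1.7407 1.4074]
P' = Q + AᵀP(A−BK) = [6.8241 -2.2593; -2.2593 5.4074]
tr(P') = 12.2315

12.2315


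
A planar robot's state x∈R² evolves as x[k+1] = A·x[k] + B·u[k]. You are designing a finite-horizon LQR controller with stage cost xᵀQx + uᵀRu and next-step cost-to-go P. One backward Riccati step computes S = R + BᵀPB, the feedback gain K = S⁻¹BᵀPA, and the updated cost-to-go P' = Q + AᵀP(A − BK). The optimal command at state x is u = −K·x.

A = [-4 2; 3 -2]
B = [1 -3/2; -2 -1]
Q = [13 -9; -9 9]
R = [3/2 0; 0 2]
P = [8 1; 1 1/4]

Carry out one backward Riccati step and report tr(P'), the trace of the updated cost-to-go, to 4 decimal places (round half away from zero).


BᵀP = [6.0000 0.5000; -13.0000 -1.7500]
S = R + BᵀPB = [3/2 0; 0 2] + [5.0000 -9.5000; -9.5000 21.2500] = [6.5000 -9.5000; -9.5000 23.2500]
BᵀPA = [-22.5000 11.0000; 46.7500 -22.5000]
K = S⁻¹·BᵀPA = [-1.2977 0.6899; 1.4805 -0.6858]
A−BK = [-0.4815 0.2813; 1.8850 -1.3060]
AᵀP(A−BK) = [7.8378 -3.9138; -3.9138 1.9795]
P' = Q + AᵀP(A−BK) = [20.8378 -12.9138; -12.9138 10.9795]
tr(P') = 31.8172

31.8172


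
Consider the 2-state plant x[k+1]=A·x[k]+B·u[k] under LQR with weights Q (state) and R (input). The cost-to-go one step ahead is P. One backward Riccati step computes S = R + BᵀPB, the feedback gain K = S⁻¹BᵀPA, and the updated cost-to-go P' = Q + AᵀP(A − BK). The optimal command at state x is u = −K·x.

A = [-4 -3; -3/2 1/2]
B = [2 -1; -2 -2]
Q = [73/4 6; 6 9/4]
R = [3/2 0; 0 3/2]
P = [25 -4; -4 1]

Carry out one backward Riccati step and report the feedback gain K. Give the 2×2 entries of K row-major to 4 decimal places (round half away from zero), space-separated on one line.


-1.2306 -1.1269 1.2578 0.6330

BᵀP = [58.0000 -10.0000; -17.0000 2.0000]
S = R + BᵀPB = [3/2 0; 0 3/2] + [136.0000 -38.0000; -38.0000 13.0000] = [137.5000 -38.0000; -38.0000 14.5000]
BᵀPA = [-217.0000 -179.0000; 65.0000 52.0000]
K = S⁻¹·BᵀPA = [-1.2306 -1.1269; 1.2578 0.6330]
A−BK = [-0.2810 -0.1132; -1.4454 -0.4877]
AᵀP(A−BK) = [5.4587 3.5720; 3.5720 2.6224]
P' = Q + AᵀP(A−BK) = [23.7087 9.5720; 9.5720 4.8724]
tr(P') = 28.5812


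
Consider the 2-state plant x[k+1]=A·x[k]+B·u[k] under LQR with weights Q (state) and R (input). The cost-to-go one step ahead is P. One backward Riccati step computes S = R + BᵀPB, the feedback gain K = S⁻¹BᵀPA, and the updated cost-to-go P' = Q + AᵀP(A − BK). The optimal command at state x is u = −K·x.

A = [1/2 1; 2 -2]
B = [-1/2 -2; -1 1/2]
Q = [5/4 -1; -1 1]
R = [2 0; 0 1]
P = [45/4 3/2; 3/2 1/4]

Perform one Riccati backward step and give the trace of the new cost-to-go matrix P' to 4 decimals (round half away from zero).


BᵀP = [-7.1250 -1.0000; -21.7500 -2.8750]
S = R + BᵀPB = [2 0; 0 1] + [4.5625 13.7500; 13.7500 42.0625] = [6.5625 13.7500; 13.7500 43.0625]
BᵀPA = [-5.5625 -5.1250; -16.6250 -16.0000]
K = S⁻¹·BᵀPA = [-0.1170 -0.0074; -0.3487 -0.3692]
A−BK = [-0.2559 0.2579; 2.0574 -1.8228]
AᵀP(A−BK) = [0.3644 -0.0540; -0.0540 0.3050]
P' = Q + AᵀP(A−BK) = [1.6144 -1.0540; -1.0540 1.3050]
tr(P') = 2.9195

2.9195


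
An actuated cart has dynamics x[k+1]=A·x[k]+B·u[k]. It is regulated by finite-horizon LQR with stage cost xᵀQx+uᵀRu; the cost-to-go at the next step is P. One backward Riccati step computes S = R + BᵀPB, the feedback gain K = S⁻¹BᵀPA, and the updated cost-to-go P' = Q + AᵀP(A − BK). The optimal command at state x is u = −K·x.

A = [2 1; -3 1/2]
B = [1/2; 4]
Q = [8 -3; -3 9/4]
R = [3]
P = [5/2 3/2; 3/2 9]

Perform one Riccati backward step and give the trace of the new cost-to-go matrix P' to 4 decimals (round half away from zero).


BᵀP = [7.2500 36.7500]
S = R + BᵀPB = [3] + [150.6250] = [153.6250]
BᵀPA = [-95.7500 25.6250]
K = S⁻¹·BᵀPA = [-0.6233 0.1668]
A−BK = [2.3116 0.9166; -0.5069 -0.1672]
AᵀP(A−BK) = [13.3218 4.4713; 4.4713 1.9757]
P' = Q + AᵀP(A−BK) = [21.3218 1.4713; 1.4713 4.2257]
tr(P') = 25.5475

25.5475


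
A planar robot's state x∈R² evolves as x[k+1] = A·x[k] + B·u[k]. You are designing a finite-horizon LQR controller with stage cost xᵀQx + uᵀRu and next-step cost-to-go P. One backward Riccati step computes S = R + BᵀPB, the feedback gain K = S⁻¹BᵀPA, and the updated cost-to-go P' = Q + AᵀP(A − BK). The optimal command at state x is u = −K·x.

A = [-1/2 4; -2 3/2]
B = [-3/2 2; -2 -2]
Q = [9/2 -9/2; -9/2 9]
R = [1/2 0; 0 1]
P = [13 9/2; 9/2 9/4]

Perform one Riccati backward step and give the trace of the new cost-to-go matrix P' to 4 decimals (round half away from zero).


15.6853

BᵀP = [-28.5000 -11.2500; 17.0000 4.5000]
S = R + BᵀPB = [1/2 0; 0 1] + [65.2500 -34.5000; -34.5000 25.0000] = [65.7500 -34.5000; -34.5000 26.0000]
BᵀPA = [36.7500 -130.8750; -17.5000 74.7500]
K = S⁻¹·BᵀPA = [0.6774 -1.5867; 0.2258 0.7696]
A−BK = [0.0645 0.0808; -0.1935 -0.1341]
AᵀP(A−BK) = [0.3065 -0.3468; -0.3468 1.8789]
P' = Q + AᵀP(A−BK) = [4.8065 -4.8468; -4.8468 10.8789]
tr(P') = 15.6853


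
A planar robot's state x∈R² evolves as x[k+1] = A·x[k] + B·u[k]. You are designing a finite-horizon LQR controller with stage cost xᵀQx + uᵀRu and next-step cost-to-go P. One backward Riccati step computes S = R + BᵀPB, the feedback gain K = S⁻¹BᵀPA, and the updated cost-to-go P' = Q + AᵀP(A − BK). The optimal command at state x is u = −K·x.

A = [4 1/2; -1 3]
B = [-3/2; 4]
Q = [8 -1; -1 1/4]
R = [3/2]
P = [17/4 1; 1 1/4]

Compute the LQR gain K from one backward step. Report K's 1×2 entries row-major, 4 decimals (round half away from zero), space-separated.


-2.9388 -0.8776

BᵀP = [-2.3750 -0.5000]
S = R + BᵀPB = [3/2] + [1.5625] = [3.0625]
BᵀPA = [-9.0000 -2.6875]
K = S⁻¹·BᵀPA = [-2.9388 -0.8776]
A−BK = [-0.4082 -0.8163; 10.7551 6.5102]
AᵀP(A−BK) = [33.8010 11.3520; 11.3520 3.9541]
P' = Q + AᵀP(A−BK) = [41.8010 10.3520; 10.3520 4.2041]
tr(P') = 46.0051


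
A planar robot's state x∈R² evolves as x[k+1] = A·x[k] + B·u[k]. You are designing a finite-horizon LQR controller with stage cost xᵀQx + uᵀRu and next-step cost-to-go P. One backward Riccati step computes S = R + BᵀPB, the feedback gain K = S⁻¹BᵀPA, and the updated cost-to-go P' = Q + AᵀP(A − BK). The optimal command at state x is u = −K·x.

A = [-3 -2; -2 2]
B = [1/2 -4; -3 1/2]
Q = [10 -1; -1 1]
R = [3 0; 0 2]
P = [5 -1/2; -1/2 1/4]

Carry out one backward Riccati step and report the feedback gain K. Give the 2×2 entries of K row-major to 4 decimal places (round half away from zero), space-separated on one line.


BᵀP = [4.0000 -1.0000; -20.2500 2.1250]
S = R + BᵀPB = [3 0; 0 2] + [5.0000 -16.5000; -16.5000 82.0625] = [8.0000 -16.5000; -16.5000 84.0625]
BᵀPA = [-10.0000 -10.0000; 56.5000 44.7500]
K = S⁻¹·BᵀPA = [0.2289 -0.2555; 0.7171 0.4822]
A−BK = [-0.2463 0.0565; -1.6718 0.9925]
AᵀP(A−BK) = [1.7758 0.2011; 0.2011 0.8670]
P' = Q + AᵀP(A−BK) = [11.7758 -0.7989; -0.7989 1.8670]
tr(P') = 13.6427

0.2289 -0.2555 0.7171 0.4822


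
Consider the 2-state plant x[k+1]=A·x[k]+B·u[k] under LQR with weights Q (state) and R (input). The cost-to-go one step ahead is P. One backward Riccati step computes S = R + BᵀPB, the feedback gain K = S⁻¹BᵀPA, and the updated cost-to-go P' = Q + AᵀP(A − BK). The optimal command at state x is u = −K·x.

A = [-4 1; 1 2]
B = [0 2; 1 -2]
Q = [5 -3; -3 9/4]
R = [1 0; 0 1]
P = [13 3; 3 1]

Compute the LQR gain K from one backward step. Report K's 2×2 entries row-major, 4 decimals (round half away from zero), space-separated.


-1.1800 1.0600 -2.1600 0.7200

BᵀP = [3.0000 1.0000; 20.0000 4.0000]
S = R + BᵀPB = [1 0; 0 1] + [1.0000 4.0000; 4.0000 32.0000] = [2.0000 4.0000; 4.0000 33.0000]
BᵀPA = [-11.0000 5.0000; -76.0000 28.0000]
K = S⁻¹·BᵀPA = [-1.1800 1.0600; -2.1600 0.7200]
A−BK = [0.3200 -0.4400; -2.1400 2.3800]
AᵀP(A−BK) = [7.8600 -4.6200; -4.6200 3.5400]
P' = Q + AᵀP(A−BK) = [12.8600 -7.6200; -7.6200 5.7900]
tr(P') = 18.6500


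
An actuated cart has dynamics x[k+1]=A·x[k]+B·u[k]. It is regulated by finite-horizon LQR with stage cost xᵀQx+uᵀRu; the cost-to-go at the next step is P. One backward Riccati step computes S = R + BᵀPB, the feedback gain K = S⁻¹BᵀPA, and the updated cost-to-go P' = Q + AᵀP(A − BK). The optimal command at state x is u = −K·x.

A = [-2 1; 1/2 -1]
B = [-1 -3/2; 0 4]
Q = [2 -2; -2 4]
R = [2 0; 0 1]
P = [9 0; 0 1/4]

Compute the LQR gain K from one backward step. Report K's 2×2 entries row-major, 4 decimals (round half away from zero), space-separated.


BᵀP = [-9.0000 0.0000; -13.5000 1.0000]
S = R + BᵀPB = [2 0; 0 1] + [9.0000 13.5000; 13.5000 24.2500] = [11.0000 13.5000; 13.5000 25.2500]
BᵀPA = [18.0000 -9.0000; 27.5000 -14.5000]
K = S⁻¹·BᵀPA = [0.8717 -0.3298; 0.6230 -0.3979]
A−BK = [-0.1937 0.0733; -1.9921 0.5916]
AᵀP(A−BK) = [3.2379 -1.2454; -1.2454 0.5118]
P' = Q + AᵀP(A−BK) = [5.2379 -3.2454; -3.2454 4.5118]
tr(P') = 9.7497

0.8717 -0.3298 0.6230 -0.3979


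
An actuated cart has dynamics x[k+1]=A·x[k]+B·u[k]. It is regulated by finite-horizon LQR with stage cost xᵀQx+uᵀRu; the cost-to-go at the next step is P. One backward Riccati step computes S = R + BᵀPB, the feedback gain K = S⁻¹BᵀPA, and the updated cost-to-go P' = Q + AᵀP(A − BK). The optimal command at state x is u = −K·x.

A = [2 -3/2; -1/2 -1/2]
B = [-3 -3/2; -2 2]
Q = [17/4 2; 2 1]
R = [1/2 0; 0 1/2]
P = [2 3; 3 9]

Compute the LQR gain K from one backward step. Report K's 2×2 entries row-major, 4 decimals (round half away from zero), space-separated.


BᵀP = [-12.0000 -27.0000; 3.0000 13.5000]
S = R + BᵀPB = [1/2 0; 0 1/2] + [90.0000 -36.0000; -36.0000 22.5000] = [90.5000 -36.0000; -36.0000 23.0000]
BᵀPA = [-10.5000 31.5000; -0.7500 -11.2500]
K = S⁻¹·BᵀPA = [-0.3418 0.4067; -0.5676 0.1475]
A−BK = [0.1231 -0.0585; -0.0484 0.0185]
AᵀP(A−BK) = [0.2352 -0.1185; -0.1185 0.0970]
P' = Q + AᵀP(A−BK) = [4.4852 1.8815; 1.8815 1.0970]
tr(P') = 5.5822

-0.3418 0.4067 -0.5676 0.1475


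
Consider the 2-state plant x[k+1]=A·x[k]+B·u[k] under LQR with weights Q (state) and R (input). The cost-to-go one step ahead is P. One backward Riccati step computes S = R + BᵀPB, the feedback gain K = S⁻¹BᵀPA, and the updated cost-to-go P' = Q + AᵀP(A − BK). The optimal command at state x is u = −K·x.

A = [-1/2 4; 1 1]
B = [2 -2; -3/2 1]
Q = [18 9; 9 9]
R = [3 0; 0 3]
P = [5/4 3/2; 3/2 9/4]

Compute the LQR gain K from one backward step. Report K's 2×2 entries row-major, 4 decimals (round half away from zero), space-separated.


-0.1420 -0.0909 -0.0881 -1.1364

BᵀP = [0.2500 -0.3750; -1.0000 -0.7500]
S = R + BᵀPB = [3 0; 0 3] + [1.0625 -0.8750; -0.8750 1.2500] = [4.0625 -0.8750; -0.8750 4.2500]
BᵀPA = [-0.5000 0.6250; -0.2500 -4.7500]
K = S⁻¹·BᵀPA = [-0.1420 -0.0909; -0.0881 -1.1364]
A−BK = [-0.3920 1.9091; 0.8750 2.0000]
AᵀP(A−BK) = [0.9695 4.6705; 4.6705 28.9091]
P' = Q + AᵀP(A−BK) = [18.9695 13.6705; 13.6705 37.9091]
tr(P') = 56.8786


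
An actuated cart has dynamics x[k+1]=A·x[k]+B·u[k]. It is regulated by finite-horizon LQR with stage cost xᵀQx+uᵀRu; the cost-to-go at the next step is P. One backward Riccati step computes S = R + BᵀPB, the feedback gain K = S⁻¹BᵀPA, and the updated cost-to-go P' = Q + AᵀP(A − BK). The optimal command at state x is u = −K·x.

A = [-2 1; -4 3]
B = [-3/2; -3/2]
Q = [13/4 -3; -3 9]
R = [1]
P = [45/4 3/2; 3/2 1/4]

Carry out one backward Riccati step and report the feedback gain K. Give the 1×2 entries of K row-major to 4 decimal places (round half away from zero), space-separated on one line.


1.4498 -0.8030

BᵀP = [-19.1250 -2.6250]
S = R + BᵀPB = [1] + [32.6250] = [33.6250]
BᵀPA = [48.7500 -27.0000]
K = S⁻¹·BᵀPA = [1.4498 -0.8030]
A−BK = [0.1747 -0.2045; -1.8253 1.7955]
AᵀP(A−BK) = [2.3216 -1.3550; -1.3550 0.8197]
P' = Q + AᵀP(A−BK) = [5.5716 -4.3550; -4.3550 9.8197]
tr(P') = 15.3913


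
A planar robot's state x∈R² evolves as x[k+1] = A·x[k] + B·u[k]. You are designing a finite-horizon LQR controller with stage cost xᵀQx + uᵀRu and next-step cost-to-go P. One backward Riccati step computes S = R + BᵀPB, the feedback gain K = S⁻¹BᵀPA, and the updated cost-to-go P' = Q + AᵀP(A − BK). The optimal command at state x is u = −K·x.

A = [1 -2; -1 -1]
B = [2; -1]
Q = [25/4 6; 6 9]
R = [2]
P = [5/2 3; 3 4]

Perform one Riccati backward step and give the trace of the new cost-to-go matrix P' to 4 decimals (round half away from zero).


BᵀP = [2.0000 2.0000]
S = R + BᵀPB = [2] + [2.0000] = [4.0000]
BᵀPA = [0.0000 -6.0000]
K = S⁻¹·BᵀPA = [0.0000 -1.5000]
A−BK = [1.0000 1.0000; -1.0000 -2.5000]
AᵀP(A−BK) = [0.5000 2.0000; 2.0000 17.0000]
P' = Q + AᵀP(A−BK) = [6.7500 8.0000; 8.0000 26.0000]
tr(P') = 32.7500

32.7500


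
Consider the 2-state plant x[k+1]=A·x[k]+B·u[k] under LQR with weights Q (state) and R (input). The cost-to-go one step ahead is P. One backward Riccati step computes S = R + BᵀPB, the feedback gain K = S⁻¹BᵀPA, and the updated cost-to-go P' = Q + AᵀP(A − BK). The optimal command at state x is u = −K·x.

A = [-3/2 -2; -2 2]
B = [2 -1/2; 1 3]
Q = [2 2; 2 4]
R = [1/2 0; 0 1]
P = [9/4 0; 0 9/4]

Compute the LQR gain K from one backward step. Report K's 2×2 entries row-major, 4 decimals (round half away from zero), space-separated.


BᵀP = [4.5000 2.2500; -1.1250 6.7500]
S = R + BᵀPB = [1/2 0; 0 1] + [11.2500 4.5000; 4.5000 20.8125] = [11.7500 4.5000; 4.5000 21.8125]
BᵀPA = [-11.2500 -4.5000; -11.8125 15.7500]
K = S⁻¹·BᵀPA = [-0.8144 -0.7161; -0.3735 0.8698]
A−BK = [-0.0580 -0.1329; -0.0650 0.1067]
AᵀP(A−BK) = [0.4882 -0.0316; -0.0316 1.0783]
P' = Q + AᵀP(A−BK) = [2.4882 1.9684; 1.9684 5.0783]
tr(P') = 7.5665

-0.8144 -0.7161 -0.3735 0.8698


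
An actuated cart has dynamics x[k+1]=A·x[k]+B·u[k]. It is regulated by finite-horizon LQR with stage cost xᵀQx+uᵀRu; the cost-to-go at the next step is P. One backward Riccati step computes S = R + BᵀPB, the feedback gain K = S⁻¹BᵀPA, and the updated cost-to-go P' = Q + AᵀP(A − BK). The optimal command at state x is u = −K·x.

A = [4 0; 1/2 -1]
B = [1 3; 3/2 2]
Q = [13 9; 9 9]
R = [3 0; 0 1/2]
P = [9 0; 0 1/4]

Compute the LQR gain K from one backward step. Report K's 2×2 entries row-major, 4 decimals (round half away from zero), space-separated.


BᵀP = [9.0000 0.3750; 27.0000 0.5000]
S = R + BᵀPB = [3 0; 0 1/2] + [9.5625 27.7500; 27.7500 82.0000] = [12.5625 27.7500; 27.7500 82.5000]
BᵀPA = [36.1875 -0.3750; 108.2500 -0.5000]
K = S⁻¹·BᵀPA = [-0.0693 -0.0641; 1.3354 0.0155]
A−BK = [0.0630 0.0176; -2.0669 -0.9349]
AᵀP(A−BK) = [2.0099 0.5167; 0.5167 0.2337]
P' = Q + AᵀP(A−BK) = [15.0099 9.5167; 9.5167 9.2337]
tr(P') = 24.2436

-0.0693 -0.0641 1.3354 0.0155


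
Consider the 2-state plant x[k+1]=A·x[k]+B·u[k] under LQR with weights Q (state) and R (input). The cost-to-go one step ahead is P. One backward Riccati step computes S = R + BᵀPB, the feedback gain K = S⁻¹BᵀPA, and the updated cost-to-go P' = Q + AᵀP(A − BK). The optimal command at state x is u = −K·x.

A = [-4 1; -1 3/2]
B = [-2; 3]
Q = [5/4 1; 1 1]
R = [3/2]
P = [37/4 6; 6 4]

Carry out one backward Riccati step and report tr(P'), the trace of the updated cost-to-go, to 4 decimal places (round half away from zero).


BᵀP = [-0.5000 0.0000]
S = R + BᵀPB = [3/2] + [1.0000] = [2.5000]
BᵀPA = [2.0000 -0.5000]
K = S⁻¹·BᵀPA = [0.8000 -0.2000]
A−BK = [-2.4000 0.6000; -3.4000 2.1000]
AᵀP(A−BK) = [198.4000 -84.6000; -84.6000 36.1500]
P' = Q + AᵀP(A−BK) = [199.6500 -83.6000; -83.6000 37.1500]
tr(P') = 236.8000

236.8000


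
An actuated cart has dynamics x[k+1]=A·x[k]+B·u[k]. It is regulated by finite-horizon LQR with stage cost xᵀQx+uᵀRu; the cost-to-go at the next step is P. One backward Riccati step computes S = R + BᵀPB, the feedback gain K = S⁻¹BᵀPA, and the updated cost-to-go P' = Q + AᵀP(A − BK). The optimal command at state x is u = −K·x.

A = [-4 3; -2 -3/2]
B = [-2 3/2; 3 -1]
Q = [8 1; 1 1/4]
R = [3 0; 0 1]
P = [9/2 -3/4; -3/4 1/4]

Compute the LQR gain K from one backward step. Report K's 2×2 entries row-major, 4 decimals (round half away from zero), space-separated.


BᵀP = [-11.2500 2.2500; 7.5000 -1.3750]
S = R + BᵀPB = [3 0; 0 1] + [29.2500 -19.1250; -19.1250 12.6250] = [32.2500 -19.1250; -19.1250 13.6250]
BᵀPA = [40.5000 -37.1250; -27.2500 24.5625]
K = S⁻¹·BᵀPA = [0.4163 -0.4898; -1.4157 1.1152]
A−BK = [-1.0439 0.3475; -4.6645 1.0847]
AᵀP(A−BK) = [5.5633 -3.0229; -3.0229 2.2357]
P' = Q + AᵀP(A−BK) = [13.5633 -2.0229; -2.0229 2.4857]
tr(P') = 16.0490

0.4163 -0.4898 -1.4157 1.1152


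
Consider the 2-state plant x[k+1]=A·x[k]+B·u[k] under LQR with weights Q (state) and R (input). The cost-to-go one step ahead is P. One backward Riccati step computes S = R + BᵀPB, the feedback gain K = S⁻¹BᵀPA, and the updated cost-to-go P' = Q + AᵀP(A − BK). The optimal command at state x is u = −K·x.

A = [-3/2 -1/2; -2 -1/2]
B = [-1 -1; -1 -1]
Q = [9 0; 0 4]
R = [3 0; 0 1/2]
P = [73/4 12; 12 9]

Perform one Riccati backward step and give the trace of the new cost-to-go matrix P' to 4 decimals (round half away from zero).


BᵀP = [-30.2500 -21.0000; -30.2500 -21.0000]
S = R + BᵀPB = [3 0; 0 1/2] + [51.2500 51.2500; 51.2500 51.2500] = [54.2500 51.2500; 51.2500 51.7500]
BᵀPA = [87.3750 25.6250; 87.3750 25.6250]
K = S⁻¹·BᵀPA = [0.2415 0.0708; 1.4492 0.4250]
A−BK = [0.1907 -0.0041; -0.3093 -0.0041]
AᵀP(A−BK) = [1.3341 0.3623; 0.3623 0.1063]
P' = Q + AᵀP(A−BK) = [10.3341 0.3623; 0.3623 4.1063]
tr(P') = 14.4404

14.4404


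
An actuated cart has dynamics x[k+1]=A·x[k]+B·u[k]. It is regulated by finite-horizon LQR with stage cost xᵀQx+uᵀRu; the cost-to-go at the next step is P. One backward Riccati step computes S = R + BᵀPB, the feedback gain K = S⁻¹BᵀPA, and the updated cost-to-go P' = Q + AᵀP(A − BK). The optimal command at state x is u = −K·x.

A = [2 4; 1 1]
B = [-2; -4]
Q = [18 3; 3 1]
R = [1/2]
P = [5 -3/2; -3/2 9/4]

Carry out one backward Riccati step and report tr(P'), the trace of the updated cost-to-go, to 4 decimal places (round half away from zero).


BᵀP = [-4.0000 -6.0000]
S = R + BᵀPB = [1/2] + [32.0000] = [32.5000]
BᵀPA = [-14.0000 -22.0000]
K = S⁻¹·BᵀPA = [-0.4308 -0.6769]
A−BK = [1.1385 2.6462; -0.7231 -1.7077]
AᵀP(A−BK) = [10.2192 23.7731; 23.7731 55.3577]
P' = Q + AᵀP(A−BK) = [28.2192 26.7731; 26.7731 56.3577]
tr(P') = 84.5769

84.5769


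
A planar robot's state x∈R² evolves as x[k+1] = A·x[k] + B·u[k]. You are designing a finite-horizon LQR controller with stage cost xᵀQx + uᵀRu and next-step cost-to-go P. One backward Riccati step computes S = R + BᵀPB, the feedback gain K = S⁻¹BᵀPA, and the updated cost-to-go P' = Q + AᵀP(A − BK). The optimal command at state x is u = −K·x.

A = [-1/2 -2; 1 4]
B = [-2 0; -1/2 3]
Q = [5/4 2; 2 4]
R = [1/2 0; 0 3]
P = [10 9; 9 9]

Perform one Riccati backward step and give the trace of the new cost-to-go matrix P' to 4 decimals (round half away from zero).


BᵀP = [-24.5000 -22.5000; 27.0000 27.0000]
S = R + BᵀPB = [1/2 0; 0 3] + [60.2500 -67.5000; -67.5000 81.0000] = [60.7500 -67.5000; -67.5000 84.0000]
BᵀPA = [-10.2500 -41.0000; 13.5000 54.0000]
K = S⁻¹·BᵀPA = [0.0919 0.3676; 0.2346 0.9383]
A−BK = [-0.3162 -1.2647; 0.3422 1.3690]
AᵀP(A−BK) = [0.2754 1.1015; 1.1015 4.4060]
P' = Q + AᵀP(A−BK) = [1.5254 3.1015; 3.1015 8.4060]
tr(P') = 9.9314

9.9314


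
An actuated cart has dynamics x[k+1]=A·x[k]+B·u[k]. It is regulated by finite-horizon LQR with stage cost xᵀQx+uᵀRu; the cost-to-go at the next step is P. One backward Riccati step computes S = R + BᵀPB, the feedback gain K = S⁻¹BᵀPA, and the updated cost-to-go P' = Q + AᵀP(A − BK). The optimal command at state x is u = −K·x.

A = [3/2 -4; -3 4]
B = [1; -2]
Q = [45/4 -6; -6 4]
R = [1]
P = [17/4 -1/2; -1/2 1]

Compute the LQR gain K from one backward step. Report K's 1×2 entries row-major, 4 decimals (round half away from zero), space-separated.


BᵀP = [5.2500 -2.5000]
S = R + BᵀPB = [1] + [10.2500] = [11.2500]
BᵀPA = [15.3750 -31.0000]
K = S⁻¹·BᵀPA = [1.3667 -2.7556]
A−BK = [0.1333 -1.2444; -0.2667 -1.5111]
AᵀP(A−BK) = [2.0500 -4.1333; -4.1333 14.5778]
P' = Q + AᵀP(A−BK) = [13.3000 -10.1333; -10.1333 18.5778]
tr(P') = 31.8778

1.3667 -2.7556


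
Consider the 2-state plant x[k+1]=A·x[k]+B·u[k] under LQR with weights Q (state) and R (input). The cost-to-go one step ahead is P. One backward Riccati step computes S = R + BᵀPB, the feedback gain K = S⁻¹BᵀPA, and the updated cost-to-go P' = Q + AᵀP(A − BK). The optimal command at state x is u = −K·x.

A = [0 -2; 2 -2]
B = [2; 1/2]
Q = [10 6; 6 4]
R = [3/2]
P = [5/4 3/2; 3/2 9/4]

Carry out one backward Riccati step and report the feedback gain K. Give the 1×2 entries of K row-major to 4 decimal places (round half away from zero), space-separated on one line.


0.8199 -1.4658

BᵀP = [3.2500 4.1250]
S = R + BᵀPB = [3/2] + [8.5625] = [10.0625]
BᵀPA = [8.2500 -14.7500]
K = S⁻¹·BᵀPA = [0.8199 -1.4658]
A−BK = [-1.6398 0.9317; 1.5901 -1.2671]
AᵀP(A−BK) = [2.2360 -2.9068; -2.9068 4.3789]
P' = Q + AᵀP(A−BK) = [12.2360 3.0932; 3.0932 8.3789]
tr(P') = 20.6149


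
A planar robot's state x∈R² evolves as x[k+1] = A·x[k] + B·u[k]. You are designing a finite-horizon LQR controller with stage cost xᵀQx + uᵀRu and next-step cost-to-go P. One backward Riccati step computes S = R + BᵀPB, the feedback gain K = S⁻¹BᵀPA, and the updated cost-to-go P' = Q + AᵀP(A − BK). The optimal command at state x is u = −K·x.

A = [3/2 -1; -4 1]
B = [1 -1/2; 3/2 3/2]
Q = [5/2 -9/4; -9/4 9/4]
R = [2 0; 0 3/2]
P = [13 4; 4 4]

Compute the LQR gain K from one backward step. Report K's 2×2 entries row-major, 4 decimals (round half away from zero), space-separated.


BᵀP = [19.0000 10.0000; -0.5000 4.0000]
S = R + BᵀPB = [2 0; 0 3/2] + [34.0000 5.5000; 5.5000 6.2500] = [36.0000 5.5000; 5.5000 7.7500]
BᵀPA = [-11.5000 -9.0000; -16.7500 4.5000]
K = S⁻¹·BᵀPA = [0.0121 -0.3799; -2.1698 0.8503]
A−BK = [0.4030 -0.1950; -0.7633 0.2945]
AᵀP(A−BK) = [9.0437 -3.6271; -3.6271 1.7548]
P' = Q + AᵀP(A−BK) = [11.5437 -5.8771; -5.8771 4.0048]
tr(P') = 15.5485

0.0121 -0.3799 -2.1698 0.8503


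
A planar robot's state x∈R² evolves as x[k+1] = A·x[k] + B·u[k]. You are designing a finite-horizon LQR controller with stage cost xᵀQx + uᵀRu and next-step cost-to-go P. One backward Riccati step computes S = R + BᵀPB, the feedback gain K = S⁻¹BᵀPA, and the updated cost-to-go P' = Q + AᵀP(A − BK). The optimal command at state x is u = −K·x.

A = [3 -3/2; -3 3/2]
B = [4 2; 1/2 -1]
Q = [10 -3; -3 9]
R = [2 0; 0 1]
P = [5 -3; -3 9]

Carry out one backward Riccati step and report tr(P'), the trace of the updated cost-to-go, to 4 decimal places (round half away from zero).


BᵀP = [18.5000 -7.5000; 13.0000 -15.0000]
S = R + BᵀPB = [2 0; 0 1] + [70.2500 44.5000; 44.5000 41.0000] = [72.2500 44.5000; 44.5000 42.0000]
BᵀPA = [78.0000 -39.0000; 84.0000 -42.0000]
K = S⁻¹·BᵀPA = [-0.4382 0.2191; 2.4643 -1.2322]
A−BK = [-0.1757 0.0879; -0.3166 0.1583]
AᵀP(A−BK) = [7.1795 -3.5898; -3.5898 1.7949]
P' = Q + AᵀP(A−BK) = [17.1795 -6.5898; -6.5898 10.7949]
tr(P') = 27.9744

27.9744


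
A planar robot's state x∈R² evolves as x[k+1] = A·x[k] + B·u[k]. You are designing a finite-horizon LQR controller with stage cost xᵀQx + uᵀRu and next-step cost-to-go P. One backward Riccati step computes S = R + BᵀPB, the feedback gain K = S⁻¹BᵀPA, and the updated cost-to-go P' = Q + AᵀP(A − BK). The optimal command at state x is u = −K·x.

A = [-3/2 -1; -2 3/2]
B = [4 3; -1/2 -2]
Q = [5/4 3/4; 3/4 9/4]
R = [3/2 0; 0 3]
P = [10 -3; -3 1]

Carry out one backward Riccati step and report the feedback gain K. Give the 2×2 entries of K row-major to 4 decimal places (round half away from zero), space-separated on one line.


-0.2245 -0.2169 0.0117 -0.1510

BᵀP = [41.5000 -12.5000; 36.0000 -11.0000]
S = R + BᵀPB = [3/2 0; 0 3] + [172.2500 149.5000; 149.5000 130.0000] = [173.7500 149.5000; 149.5000 133.0000]
BᵀPA = [-37.2500 -60.2500; -32.0000 -52.5000]
K = S⁻¹·BᵀPA = [-0.2245 -0.2169; 0.0117 -0.1510]
A−BK = [-0.6373 0.3204; -2.0888 1.0897]
AᵀP(A−BK) = [0.5134 -0.1592; -0.1592 0.2581]
P' = Q + AᵀP(A−BK) = [1.7634 0.5908; 0.5908 2.5081]
tr(P') = 4.2715


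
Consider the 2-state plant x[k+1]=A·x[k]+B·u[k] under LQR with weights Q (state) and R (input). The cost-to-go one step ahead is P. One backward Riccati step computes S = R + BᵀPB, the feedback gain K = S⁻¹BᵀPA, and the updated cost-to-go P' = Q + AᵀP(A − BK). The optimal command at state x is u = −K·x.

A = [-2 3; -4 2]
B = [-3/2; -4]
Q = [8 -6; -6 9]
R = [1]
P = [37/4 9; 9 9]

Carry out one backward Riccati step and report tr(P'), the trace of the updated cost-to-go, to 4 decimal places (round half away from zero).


19.7154

BᵀP = [-49.8750 -49.5000]
S = R + BᵀPB = [1] + [272.8125] = [273.8125]
BᵀPA = [297.7500 -248.6250]
K = S⁻¹·BᵀPA = [1.0874 -0.9080]
A−BK = [-0.3689 1.6380; 0.3497 -1.6320]
AᵀP(A−BK) = [1.2198 -1.1395; -1.1395 1.4955]
P' = Q + AᵀP(A−BK) = [9.2198 -7.1395; -7.1395 10.4955]
tr(P') = 19.7154


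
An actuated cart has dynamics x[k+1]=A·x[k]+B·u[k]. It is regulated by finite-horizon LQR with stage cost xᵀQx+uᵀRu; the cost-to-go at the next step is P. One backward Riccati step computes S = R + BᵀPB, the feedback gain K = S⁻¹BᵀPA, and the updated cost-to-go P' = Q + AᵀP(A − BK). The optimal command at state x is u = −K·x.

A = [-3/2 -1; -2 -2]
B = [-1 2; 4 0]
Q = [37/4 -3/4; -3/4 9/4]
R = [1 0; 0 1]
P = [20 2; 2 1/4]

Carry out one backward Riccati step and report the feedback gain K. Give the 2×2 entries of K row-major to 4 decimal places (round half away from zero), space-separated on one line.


BᵀP = [-12.0000 -1.0000; 40.0000 4.0000]
S = R + BᵀPB = [1 0; 0 1] + [8.0000 -24.0000; -24.0000 80.0000] = [9.0000 -24.0000; -24.0000 81.0000]
BᵀPA = [20.0000 14.0000; -68.0000 -48.0000]
K = S⁻¹·BᵀPA = [-0.0784 -0.1176; -0.8627 -0.6275]
A−BK = [0.1471 0.1373; -1.6863 -1.5294]
AᵀP(A−BK) = [0.9020 0.6863; 0.6863 0.5294]
P' = Q + AᵀP(A−BK) = [10.1520 -0.0637; -0.0637 2.7794]
tr(P') = 12.9314

-0.0784 -0.1176 -0.8627 -0.6275


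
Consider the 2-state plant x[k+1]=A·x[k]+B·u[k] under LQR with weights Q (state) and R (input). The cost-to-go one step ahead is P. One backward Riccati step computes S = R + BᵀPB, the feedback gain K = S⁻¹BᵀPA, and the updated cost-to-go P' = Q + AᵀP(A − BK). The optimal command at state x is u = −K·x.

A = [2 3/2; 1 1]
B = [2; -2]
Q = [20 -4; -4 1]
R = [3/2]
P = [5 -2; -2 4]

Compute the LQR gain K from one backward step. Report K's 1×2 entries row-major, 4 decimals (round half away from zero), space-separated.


BᵀP = [14.0000 -12.0000]
S = R + BᵀPB = [3/2] + [52.0000] = [53.5000]
BᵀPA = [16.0000 9.0000]
K = S⁻¹·BᵀPA = [0.2991 0.1682]
A−BK = [1.4019 1.1636; 1.5981 1.3364]
AᵀP(A−BK) = [11.2150 9.3084; 9.3084 7.7360]
P' = Q + AᵀP(A−BK) = [31.2150 5.3084; 5.3084 8.7360]
tr(P') = 39.9509

0.2991 0.1682


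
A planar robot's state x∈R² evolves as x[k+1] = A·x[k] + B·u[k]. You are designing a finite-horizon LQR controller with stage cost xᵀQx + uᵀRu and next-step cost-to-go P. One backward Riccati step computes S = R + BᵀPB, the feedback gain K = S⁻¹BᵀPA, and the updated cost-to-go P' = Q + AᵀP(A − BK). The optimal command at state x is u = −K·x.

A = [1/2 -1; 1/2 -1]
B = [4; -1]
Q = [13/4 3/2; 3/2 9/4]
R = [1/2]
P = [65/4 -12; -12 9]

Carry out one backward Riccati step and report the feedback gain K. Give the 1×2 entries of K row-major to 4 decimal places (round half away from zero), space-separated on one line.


BᵀP = [77.0000 -57.0000]
S = R + BᵀPB = [1/2] + [365.0000] = [365.5000]
BᵀPA = [10.0000 -20.0000]
K = S⁻¹·BᵀPA = [0.0274 -0.0547]
A−BK = [0.3906 -0.7811; 0.5274 -1.0547]
AᵀP(A−BK) = [0.0389 -0.0778; -0.0778 0.1556]
P' = Q + AᵀP(A−BK) = [3.2889 1.4222; 1.4222 2.4056]
tr(P') = 5.6945

0.0274 -0.0547


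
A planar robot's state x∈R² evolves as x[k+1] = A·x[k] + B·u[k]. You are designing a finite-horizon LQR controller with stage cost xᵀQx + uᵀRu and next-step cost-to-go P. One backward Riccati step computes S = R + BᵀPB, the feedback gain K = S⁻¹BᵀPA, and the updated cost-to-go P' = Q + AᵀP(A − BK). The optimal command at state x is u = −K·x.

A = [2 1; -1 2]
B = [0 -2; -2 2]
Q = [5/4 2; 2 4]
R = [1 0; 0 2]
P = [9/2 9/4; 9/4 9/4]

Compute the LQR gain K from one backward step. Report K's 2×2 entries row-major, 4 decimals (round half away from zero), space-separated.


BᵀP = [-4.5000 -4.5000; -4.5000 0.0000]
S = R + BᵀPB = [1 0; 0 2] + [9.0000 0.0000; 0.0000 9.0000] = [10.0000 0.0000; 0.0000 11.0000]
BᵀPA = [-4.5000 -13.5000; -9.0000 -4.5000]
K = S⁻¹·BᵀPA = [-0.4500 -1.3500; -0.8182 -0.4091]
A−BK = [0.3636 0.1818; -0.2636 0.1182]
AᵀP(A−BK) = [1.8614 1.4932; 1.4932 2.4341]
P' = Q + AᵀP(A−BK) = [3.1114 3.4932; 3.4932 6.4341]
tr(P') = 9.5455

-0.4500 -1.3500 -0.8182 -0.4091


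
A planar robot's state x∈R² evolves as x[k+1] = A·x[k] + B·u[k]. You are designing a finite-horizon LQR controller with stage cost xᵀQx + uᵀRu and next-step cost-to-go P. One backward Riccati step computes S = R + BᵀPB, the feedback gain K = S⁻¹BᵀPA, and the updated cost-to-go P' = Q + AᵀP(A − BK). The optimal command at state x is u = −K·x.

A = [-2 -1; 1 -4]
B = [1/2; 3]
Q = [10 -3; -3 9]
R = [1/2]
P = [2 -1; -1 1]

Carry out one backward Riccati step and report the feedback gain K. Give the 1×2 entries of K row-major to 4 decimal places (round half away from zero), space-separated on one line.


BᵀP = [-2.0000 2.5000]
S = R + BᵀPB = [1/2] + [6.5000] = [7.0000]
BᵀPA = [6.5000 -8.0000]
K = S⁻¹·BᵀPA = [0.9286 -1.1429]
A−BK = [-2.4643 -0.4286; -1.7857 -0.5714]
AᵀP(A−BK) = [6.9643 0.4286; 0.4286 0.8571]
P' = Q + AᵀP(A−BK) = [16.9643 -2.5714; -2.5714 9.8571]
tr(P') = 26.8214

0.9286 -1.1429


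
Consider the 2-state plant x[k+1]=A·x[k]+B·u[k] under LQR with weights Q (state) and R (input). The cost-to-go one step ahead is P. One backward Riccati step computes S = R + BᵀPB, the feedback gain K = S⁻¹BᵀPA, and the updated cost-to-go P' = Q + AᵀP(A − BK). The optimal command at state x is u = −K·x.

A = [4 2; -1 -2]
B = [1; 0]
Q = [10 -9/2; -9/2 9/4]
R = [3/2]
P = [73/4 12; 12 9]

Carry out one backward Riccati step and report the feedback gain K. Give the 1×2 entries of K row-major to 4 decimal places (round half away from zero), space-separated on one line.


3.0886 0.6329

BᵀP = [18.2500 12.0000]
S = R + BᵀPB = [3/2] + [18.2500] = [19.7500]
BᵀPA = [61.0000 12.5000]
K = S⁻¹·BᵀPA = [3.0886 0.6329]
A−BK = [0.9114 1.3671; -1.0000 -2.0000]
AᵀP(A−BK) = [16.5949 5.3924; 5.3924 5.0886]
P' = Q + AᵀP(A−BK) = [26.5949 0.8924; 0.8924 7.3386]
tr(P') = 33.9335
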